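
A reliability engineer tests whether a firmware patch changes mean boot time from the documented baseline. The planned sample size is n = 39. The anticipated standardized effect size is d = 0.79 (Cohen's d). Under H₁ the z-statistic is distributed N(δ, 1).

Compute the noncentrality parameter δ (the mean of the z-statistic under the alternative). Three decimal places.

δ = d·√n = 0.79 × √39 = 4.9335

δ ≈ 4.934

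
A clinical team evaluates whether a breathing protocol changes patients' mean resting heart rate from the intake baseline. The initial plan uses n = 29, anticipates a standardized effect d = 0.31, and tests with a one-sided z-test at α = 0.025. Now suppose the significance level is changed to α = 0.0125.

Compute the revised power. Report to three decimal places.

Power ≈ 0.284

δ = d·√n = 0.31 × √29 = 1.6694 (unchanged). New critical value: z_{0.0125} = 2.241.
Revised power = Φ(δ − 2.241) = Φ(-0.572) = 0.2837.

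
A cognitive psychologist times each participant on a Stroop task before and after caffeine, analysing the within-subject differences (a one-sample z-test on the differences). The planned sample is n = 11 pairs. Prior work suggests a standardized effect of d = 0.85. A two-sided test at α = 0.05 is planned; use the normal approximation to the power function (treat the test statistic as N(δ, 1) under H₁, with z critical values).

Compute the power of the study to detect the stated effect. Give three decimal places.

Power ≈ 0.805

Noncentrality parameter: δ = d·√n = 0.85 × √11 = 2.8191
Two-sided α = 0.05 → critical value z_{0.025} = 1.960.
Power = Φ(δ − 1.960) + Φ(−δ − 1.960) = Φ(0.859) + Φ(-4.779) = 0.8049 + 0.0000 = 0.8049.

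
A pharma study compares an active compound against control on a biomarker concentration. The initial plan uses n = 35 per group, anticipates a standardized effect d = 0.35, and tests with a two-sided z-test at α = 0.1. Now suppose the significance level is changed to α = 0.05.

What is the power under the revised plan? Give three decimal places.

Power ≈ 0.310

δ = d·√(n/2) = 0.35 × √(35/2) = 1.4642 (unchanged). New critical value: z_{0.025} = 1.960.
Revised power = Φ(δ − 1.960) + Φ(−δ − 1.960) = Φ(-0.496) + Φ(-3.424) = 0.3100 + 0.0003 = 0.3103.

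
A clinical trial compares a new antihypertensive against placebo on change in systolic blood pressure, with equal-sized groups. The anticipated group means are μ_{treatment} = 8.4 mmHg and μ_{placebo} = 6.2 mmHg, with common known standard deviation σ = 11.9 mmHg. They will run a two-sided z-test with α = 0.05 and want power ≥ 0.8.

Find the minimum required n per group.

Standardized effect: d = |μ_{treatment} − μ_{placebo}| / σ = |8.4 − 6.2| / 11.9 = 0.1849
For power 0.8 need Φ(δ − z_{0.025}) = 0.8, so δ = z_{0.025} + z_{0.20} = 1.960 + 0.842 = 2.802.
(Ignoring the negligible lower-tail rejection probability gives the usual closed-form inversion.)
δ = d·√(n/2) ⇒ n = 2(δ/d)² = 2 × (2.802 / 0.1849)² = 459.29.
Round up to the next whole unit.

n = 460 per group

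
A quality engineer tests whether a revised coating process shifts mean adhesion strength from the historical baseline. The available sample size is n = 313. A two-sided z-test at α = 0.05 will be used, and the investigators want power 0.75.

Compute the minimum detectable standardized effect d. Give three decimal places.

Required noncentrality: δ = z_{0.025} + z_{0.25} = 1.960 + 0.674 = 2.634.
(Lower-tail contribution to power is negligible for δ > 0.)
δ = d·√n ⇒ d = δ/√n = 2.634/√313 = 0.1489.

d ≈ 0.149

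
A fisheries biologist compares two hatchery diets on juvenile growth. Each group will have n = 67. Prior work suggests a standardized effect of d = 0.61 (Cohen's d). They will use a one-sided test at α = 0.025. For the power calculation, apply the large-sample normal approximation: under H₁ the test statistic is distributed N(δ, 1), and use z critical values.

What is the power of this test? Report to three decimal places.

Power ≈ 0.942

Noncentrality parameter: δ = d·√(n/2) = 0.61 × √(67/2) = 3.5306
One-sided α = 0.025 → critical value z_{0.025} = 1.960.
Power = Φ(δ − 1.960) = Φ(1.571) = 0.9419.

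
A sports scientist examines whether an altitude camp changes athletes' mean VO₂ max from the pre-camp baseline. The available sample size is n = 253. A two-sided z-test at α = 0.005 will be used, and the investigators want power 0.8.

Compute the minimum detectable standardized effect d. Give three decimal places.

d ≈ 0.229

Required noncentrality: δ = z_{0.0025} + z_{0.20} = 2.807 + 0.842 = 3.649.
(The second rejection-region term Φ(−δ − z_{α/2}) is negligible and dropped.)
δ = d·√n ⇒ d = δ/√n = 3.649/√253 = 0.2294.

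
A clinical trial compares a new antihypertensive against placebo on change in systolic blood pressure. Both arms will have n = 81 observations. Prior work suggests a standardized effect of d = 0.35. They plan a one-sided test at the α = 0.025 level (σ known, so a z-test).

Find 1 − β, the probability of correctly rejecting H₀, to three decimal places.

Power ≈ 0.605

Noncentrality parameter: δ = d·√(n/2) = 0.35 × √(81/2) = 2.2274
Critical value for a one-sided test at α = 0.025: z_α = 1.960.
Power = P(Z > 1.960 − δ) = Φ(0.267) = 0.6054.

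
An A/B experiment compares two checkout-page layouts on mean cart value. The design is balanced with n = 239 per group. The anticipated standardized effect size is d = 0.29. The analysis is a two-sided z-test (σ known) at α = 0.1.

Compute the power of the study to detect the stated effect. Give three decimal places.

Power ≈ 0.936

Noncentrality parameter: δ = d·√(n/2) = 0.29 × √(239/2) = 3.1702
Critical value for a two-sided test at α = 0.1: z_{α/2} = 1.645.
Power = Φ(δ − 1.645) + Φ(−δ − 1.645) = Φ(1.525) + Φ(-4.815) = 0.9364 + 0.0000 = 0.9364.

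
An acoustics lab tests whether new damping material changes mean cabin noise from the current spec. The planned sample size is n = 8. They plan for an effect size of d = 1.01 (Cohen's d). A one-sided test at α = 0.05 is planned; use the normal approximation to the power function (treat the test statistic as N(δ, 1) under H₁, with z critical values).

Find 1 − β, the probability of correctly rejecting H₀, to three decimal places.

Power ≈ 0.887

Noncentrality parameter: λ = d·√n = 1.01 × √8 = 2.8567
One-sided α = 0.05 → critical value z_{0.05} = 1.645.
Power = P(Z > 1.645 − λ) = Φ(1.212) = 0.8872.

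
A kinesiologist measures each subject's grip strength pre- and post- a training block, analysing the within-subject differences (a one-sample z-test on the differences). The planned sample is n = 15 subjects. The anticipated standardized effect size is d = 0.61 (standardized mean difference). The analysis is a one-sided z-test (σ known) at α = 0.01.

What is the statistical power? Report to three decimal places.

Power ≈ 0.514

Noncentrality parameter: δ = d·√n = 0.61 × √15 = 2.3625
One-sided α = 0.01 → critical value z_{0.01} = 2.326.
Power = Φ(δ − 2.326) = Φ(0.036) = 0.5144.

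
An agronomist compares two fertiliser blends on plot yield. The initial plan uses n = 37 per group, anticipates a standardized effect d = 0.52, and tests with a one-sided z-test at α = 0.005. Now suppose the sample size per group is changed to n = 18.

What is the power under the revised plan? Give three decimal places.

With n = 18 per group: δ = d·√(n/2) = 0.52 × √(18/2) = 1.5600. Critical value z_{0.005} = 2.576.
Revised power = Φ(δ − 2.576) = Φ(-1.016) = 0.1549.

Power ≈ 0.155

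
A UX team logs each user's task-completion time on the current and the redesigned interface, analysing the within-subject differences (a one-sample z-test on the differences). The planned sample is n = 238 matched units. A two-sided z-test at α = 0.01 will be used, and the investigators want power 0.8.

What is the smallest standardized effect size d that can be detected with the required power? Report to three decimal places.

Need Φ(δ − 2.576) = 0.8, so δ = 2.576 + 0.842 = 3.417.
(Lower-tail contribution to power is negligible for δ > 0.)
δ = d·√n ⇒ d = δ/√n = 3.417/√238 = 0.2215.

d ≈ 0.222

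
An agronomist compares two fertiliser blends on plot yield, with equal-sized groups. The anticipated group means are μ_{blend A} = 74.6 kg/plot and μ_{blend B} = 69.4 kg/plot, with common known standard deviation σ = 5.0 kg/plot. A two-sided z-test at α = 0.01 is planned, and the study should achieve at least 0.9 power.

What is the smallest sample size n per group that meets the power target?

Standardized effect: d = |μ_{blend A} − μ_{blend B}| / σ = |74.6 − 69.4| / 5.0 = 1.0400
Set Φ(δ − 2.576) = 0.9; then δ − 2.576 = Φ⁻¹(0.9) = 1.282, giving δ = 3.857.
(The Φ(−δ − z_{α/2}) term is vanishingly small for δ > 0 and is dropped in the standard sample-size formula.)
δ = d·√(n/2) ⇒ n = 2(δ/d)² = 2 × (3.857 / 1.0400)² = 27.51.
Rounding up, n = 28 per group.

n = 28 per group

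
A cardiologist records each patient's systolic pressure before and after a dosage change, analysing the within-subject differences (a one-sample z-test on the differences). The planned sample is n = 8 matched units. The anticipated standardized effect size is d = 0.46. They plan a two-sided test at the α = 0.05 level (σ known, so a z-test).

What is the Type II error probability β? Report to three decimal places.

β ≈ 0.744

Noncentrality parameter: δ = d·√n = 0.46 × √8 = 1.3011
Critical value for a two-sided test at α = 0.05: z_{α/2} = 1.960.
Power = Φ(δ − 1.960) + Φ(−δ − 1.960) = Φ(-0.659) + Φ(-3.261) = 0.2550 + 0.0006 = 0.2555.
Type II error: β = 1 − power = 1 − 0.2555 = 0.7445.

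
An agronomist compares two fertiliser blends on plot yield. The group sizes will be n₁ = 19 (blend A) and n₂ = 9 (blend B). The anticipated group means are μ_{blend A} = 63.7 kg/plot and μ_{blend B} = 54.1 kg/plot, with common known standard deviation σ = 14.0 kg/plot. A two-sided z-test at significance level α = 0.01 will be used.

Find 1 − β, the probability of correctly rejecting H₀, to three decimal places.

Standardized effect: d = |μ_{blend A} − μ_{blend B}| / σ = |63.7 − 54.1| / 14.0 = 0.6857
Noncentrality parameter: λ = d / √(1/n₁ + 1/n₂) = 0.6857 / √(1/19 + 1/9) = 1.6946
Two-sided α = 0.01 → critical value z_{0.005} = 2.576.
Power = Φ(λ − 2.576) + Φ(−λ − 2.576) = Φ(-0.881) + Φ(-4.270) = 0.1891 + 0.0000 = 0.1891.

Power ≈ 0.189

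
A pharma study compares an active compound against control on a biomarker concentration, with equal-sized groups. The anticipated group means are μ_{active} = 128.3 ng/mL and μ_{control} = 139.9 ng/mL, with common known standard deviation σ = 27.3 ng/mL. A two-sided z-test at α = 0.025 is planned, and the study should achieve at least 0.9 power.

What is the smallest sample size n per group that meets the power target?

n = 138 per group

Standardized effect: d = |μ_{active} − μ_{control}| / σ = |128.3 − 139.9| / 27.3 = 0.4249
Set Φ(δ − 2.241) = 0.9; then δ − 2.241 = Φ⁻¹(0.9) = 1.282, giving δ = 3.523.
(Ignoring the negligible lower-tail rejection probability gives the usual closed-form inversion.)
δ = d·√(n/2) ⇒ n = 2(δ/d)² = 2 × (3.523 / 0.4249)² = 137.48.
Round up to the next whole unit.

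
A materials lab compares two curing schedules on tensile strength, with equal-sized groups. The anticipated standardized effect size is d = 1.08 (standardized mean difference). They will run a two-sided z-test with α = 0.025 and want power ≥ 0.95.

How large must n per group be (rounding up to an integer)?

n = 26 per group

Set Φ(δ − 2.241) = 0.95; then δ − 2.241 = Φ⁻¹(0.95) = 1.645, giving δ = 3.886.
(Ignoring the negligible lower-tail rejection probability gives the usual closed-form inversion.)
δ = d·√(n/2) ⇒ n = 2(δ/d)² = 2 × (3.886 / 1.08)² = 25.90.
Rounding up, n = 26 per group.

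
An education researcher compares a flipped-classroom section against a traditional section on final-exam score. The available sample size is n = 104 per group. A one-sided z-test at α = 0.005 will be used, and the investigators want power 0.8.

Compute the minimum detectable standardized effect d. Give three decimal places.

Need Φ(δ − 2.576) = 0.8, so δ = 2.576 + 0.842 = 3.417.
δ = d·√(n/2) ⇒ d = δ/√(n/2) = 3.417/√(104/2) = 0.4739.

d ≈ 0.474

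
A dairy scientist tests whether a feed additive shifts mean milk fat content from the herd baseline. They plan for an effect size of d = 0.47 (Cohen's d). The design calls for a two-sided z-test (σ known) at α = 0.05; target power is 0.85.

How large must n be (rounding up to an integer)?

Set Φ(δ − 1.960) = 0.85; then δ − 1.960 = Φ⁻¹(0.85) = 1.036, giving δ = 2.996.
(Ignoring the negligible lower-tail rejection probability gives the usual closed-form inversion.)
δ = d·√n ⇒ n = (δ/d)² = (2.996 / 0.47)² = 40.64.
Round up to the next whole unit.

n = 41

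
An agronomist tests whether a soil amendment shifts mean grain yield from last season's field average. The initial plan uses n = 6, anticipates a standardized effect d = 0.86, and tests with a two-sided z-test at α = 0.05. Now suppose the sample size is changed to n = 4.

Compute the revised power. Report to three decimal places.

With n = 4: δ = d·√n = 0.86 × √4 = 1.7200. Critical value z_{0.025} = 1.960.
Revised power = Φ(δ − 1.960) + Φ(−δ − 1.960) = Φ(-0.240) + Φ(-3.680) = 0.4052 + 0.0001 = 0.4053.

Power ≈ 0.405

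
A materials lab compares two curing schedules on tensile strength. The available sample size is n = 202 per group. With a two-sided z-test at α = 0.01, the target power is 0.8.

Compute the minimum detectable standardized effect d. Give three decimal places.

Required noncentrality: δ = z_{0.005} + z_{0.20} = 2.576 + 0.842 = 3.417.
(Lower-tail contribution to power is negligible for δ > 0.)
δ = d·√(n/2) ⇒ d = δ/√(n/2) = 3.417/√(202/2) = 0.3400.

d ≈ 0.340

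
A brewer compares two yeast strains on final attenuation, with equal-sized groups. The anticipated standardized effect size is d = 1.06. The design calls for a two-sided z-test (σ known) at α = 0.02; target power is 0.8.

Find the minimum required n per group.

For power 0.8 need Φ(δ − z_{0.01}) = 0.8, so δ = z_{0.01} + z_{0.20} = 2.326 + 0.842 = 3.168.
(For δ > 0 the lower-tail rejection region contributes negligibly to power, so the one-term inversion is standard.)
δ = d·√(n/2) ⇒ n = 2(δ/d)² = 2 × (3.168 / 1.06)² = 17.86.
Round up to the next whole unit.

n = 18 per group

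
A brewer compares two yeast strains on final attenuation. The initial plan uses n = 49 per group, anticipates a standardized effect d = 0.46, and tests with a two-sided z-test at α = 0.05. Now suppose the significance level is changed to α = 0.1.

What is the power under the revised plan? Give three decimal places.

δ = d·√(n/2) = 0.46 × √(49/2) = 2.2769 (unchanged). New critical value: z_{0.05} = 1.645.
Revised power = Φ(δ − 1.645) + Φ(−δ − 1.645) = Φ(0.632) + Φ(-3.922) = 0.7363 + 0.0000 = 0.7364.

Power ≈ 0.736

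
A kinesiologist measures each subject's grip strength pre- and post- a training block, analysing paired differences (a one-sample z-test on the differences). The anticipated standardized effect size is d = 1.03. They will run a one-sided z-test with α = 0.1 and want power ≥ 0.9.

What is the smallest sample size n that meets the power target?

n = 7

Set Φ(δ − 1.282) = 0.9; then δ − 1.282 = Φ⁻¹(0.9) = 1.282, giving δ = 2.563.
δ = d·√n ⇒ n = (δ/d)² = (2.563 / 1.03)² = 6.19.
Round up to the next whole unit.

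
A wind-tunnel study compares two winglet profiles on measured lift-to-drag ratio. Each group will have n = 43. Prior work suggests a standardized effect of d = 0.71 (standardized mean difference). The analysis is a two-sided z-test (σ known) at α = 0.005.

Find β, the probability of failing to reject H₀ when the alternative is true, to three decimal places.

Noncentrality parameter: δ = d·√(n/2) = 0.71 × √(43/2) = 3.2921
Two-sided α = 0.005 → critical value z_{0.0025} = 2.807.
Power = Φ(δ − 2.807) + Φ(−δ − 2.807) = Φ(0.485) + Φ(-6.099) = 0.6862 + 0.0000 = 0.6862.
Type II error: β = 1 − power = 1 − 0.6862 = 0.3138.

β ≈ 0.314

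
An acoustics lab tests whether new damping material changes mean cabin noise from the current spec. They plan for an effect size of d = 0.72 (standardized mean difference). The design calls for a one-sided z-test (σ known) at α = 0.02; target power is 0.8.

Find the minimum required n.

Set Φ(δ − 2.054) = 0.8; then δ − 2.054 = Φ⁻¹(0.8) = 0.842, giving δ = 2.895.
δ = d·√n ⇒ n = (δ/d)² = (2.895 / 0.72)² = 16.17.
Rounding up, n = 17.

n = 17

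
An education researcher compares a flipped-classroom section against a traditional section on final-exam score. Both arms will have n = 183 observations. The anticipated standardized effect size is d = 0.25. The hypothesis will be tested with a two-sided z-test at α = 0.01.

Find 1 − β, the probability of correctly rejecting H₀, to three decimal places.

Noncentrality parameter: λ = d·√(n/2) = 0.25 × √(183/2) = 2.3914
Two-sided α = 0.01 → critical value z_{0.005} = 2.576.
Power = Φ(λ − 2.576) + Φ(−λ − 2.576) = Φ(-0.184) + Φ(-4.967) = 0.4268 + 0.0000 = 0.4268.

Power ≈ 0.427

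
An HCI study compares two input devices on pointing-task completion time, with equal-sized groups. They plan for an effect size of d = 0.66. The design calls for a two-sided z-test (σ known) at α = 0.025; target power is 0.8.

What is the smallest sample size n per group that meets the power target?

Set Φ(δ − 2.241) = 0.8; then δ − 2.241 = Φ⁻¹(0.8) = 0.842, giving δ = 3.083.
(For δ > 0 the lower-tail rejection region contributes negligibly to power, so the one-term inversion is standard.)
δ = d·√(n/2) ⇒ n = 2(δ/d)² = 2 × (3.083 / 0.66)² = 43.64.
Round up to the next whole unit.

n = 44 per group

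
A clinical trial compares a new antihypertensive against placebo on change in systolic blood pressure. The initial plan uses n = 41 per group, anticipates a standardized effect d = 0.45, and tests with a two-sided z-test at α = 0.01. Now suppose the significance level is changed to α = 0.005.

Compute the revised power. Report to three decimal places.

Power ≈ 0.221

δ = d·√(n/2) = 0.45 × √(41/2) = 2.0375 (unchanged). New critical value: z_{0.0025} = 2.807.
Revised power = Φ(δ − 2.807) + Φ(−δ − 2.807) = Φ(-0.770) + Φ(-4.844) = 0.2208 + 0.0000 = 0.2208.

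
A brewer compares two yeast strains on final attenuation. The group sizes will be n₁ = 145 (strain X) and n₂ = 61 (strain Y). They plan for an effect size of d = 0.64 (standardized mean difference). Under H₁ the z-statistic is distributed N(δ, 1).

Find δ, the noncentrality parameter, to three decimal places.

δ = d / √(1/n₁ + 1/n₂) = 0.64 / √(1/145 + 1/61) = 4.1937

δ ≈ 4.194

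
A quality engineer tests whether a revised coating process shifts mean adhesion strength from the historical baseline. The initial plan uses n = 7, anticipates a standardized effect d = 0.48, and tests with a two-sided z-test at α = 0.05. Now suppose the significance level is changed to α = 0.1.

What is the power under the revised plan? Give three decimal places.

δ = d·√n = 0.48 × √7 = 1.2700 (unchanged). New critical value: z_{0.05} = 1.645.
Revised power = Φ(δ − 1.645) + Φ(−δ − 1.645) = Φ(-0.375) + Φ(-2.915) = 0.3539 + 0.0018 = 0.3556.

Power ≈ 0.356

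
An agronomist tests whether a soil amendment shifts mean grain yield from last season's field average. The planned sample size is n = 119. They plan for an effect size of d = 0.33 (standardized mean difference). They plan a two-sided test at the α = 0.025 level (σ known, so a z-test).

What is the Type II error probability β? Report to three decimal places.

β ≈ 0.087

Noncentrality parameter: δ = d·√n = 0.33 × √119 = 3.5999
Two-sided α = 0.025 → critical value z_{0.0125} = 2.241.
Power = Φ(δ − 2.241) + Φ(−δ − 2.241) = Φ(1.358) + Φ(-5.841) = 0.9128 + 0.0000 = 0.9128.
Type II error: β = 1 − power = 1 − 0.9128 = 0.0872.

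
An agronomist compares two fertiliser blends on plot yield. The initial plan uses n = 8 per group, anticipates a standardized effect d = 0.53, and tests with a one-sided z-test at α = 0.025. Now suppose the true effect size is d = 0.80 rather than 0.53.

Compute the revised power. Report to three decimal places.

Power ≈ 0.359

With d = 0.80: δ = d·√(n/2) = 0.80 × √(8/2) = 1.6000. Critical value z_{0.025} = 1.960.
Revised power = P(Z > 1.960 − δ) = Φ(-0.360) = 0.3594.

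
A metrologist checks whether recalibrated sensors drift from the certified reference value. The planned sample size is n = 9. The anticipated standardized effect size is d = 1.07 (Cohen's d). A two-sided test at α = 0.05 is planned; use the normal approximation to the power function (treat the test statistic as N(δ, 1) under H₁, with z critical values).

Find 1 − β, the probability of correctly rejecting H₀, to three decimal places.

Power ≈ 0.894

Noncentrality parameter: δ = d·√n = 1.07 × √9 = 3.2100
Critical value for a two-sided test at α = 0.05: z_{α/2} = 1.960.
Power = Φ(δ − 1.960) + Φ(−δ − 1.960) = Φ(1.250) + Φ(-5.170) = 0.8944 + 0.0000 = 0.8944.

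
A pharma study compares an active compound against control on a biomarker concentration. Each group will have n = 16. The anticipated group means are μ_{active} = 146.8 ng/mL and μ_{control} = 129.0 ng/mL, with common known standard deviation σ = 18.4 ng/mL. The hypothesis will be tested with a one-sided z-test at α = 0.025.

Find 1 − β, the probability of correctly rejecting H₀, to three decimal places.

Power ≈ 0.781

Standardized effect: d = |μ_{active} − μ_{control}| / σ = |146.8 − 129.0| / 18.4 = 0.9674
Noncentrality parameter: λ = d·√(n/2) = 0.9674 × √(16/2) = 2.7362
One-sided α = 0.025 → critical value z_{0.025} = 1.960.
Power = P(Z > 1.960 − λ) = Φ(0.776) = 0.7812.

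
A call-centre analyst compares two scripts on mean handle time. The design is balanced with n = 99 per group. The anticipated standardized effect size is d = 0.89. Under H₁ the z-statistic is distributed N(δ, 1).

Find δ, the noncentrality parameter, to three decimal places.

δ = d·√(n/2) = 0.89 × √(99/2) = 6.2617

δ ≈ 6.262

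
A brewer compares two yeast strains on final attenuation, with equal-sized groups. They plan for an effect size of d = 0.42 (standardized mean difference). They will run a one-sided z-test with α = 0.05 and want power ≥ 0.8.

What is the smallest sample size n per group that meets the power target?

n = 71 per group

For power 0.8 need Φ(δ − z_{0.05}) = 0.8, so δ = z_{0.05} + z_{0.20} = 1.645 + 0.842 = 2.486.
δ = d·√(n/2) ⇒ n = 2(δ/d)² = 2 × (2.486 / 0.42)² = 70.10.
Round up to the next whole unit.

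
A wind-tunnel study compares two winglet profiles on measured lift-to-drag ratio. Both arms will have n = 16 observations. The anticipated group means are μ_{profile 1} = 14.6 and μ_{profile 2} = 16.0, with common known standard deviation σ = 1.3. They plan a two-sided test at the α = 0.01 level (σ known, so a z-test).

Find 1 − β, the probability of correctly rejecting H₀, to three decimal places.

Standardized effect: d = |μ_{profile 1} − μ_{profile 2}| / σ = |14.6 − 16.0| / 1.3 = 1.0769
Noncentrality parameter: δ = d·√(n/2) = 1.0769 × √(16/2) = 3.0460
Critical value for a two-sided test at α = 0.01: z_{α/2} = 2.576.
Power = Φ(δ − 2.576) + Φ(−δ − 2.576) = Φ(0.470) + Φ(-5.622) = 0.6809 + 0.0000 = 0.6809.

Power ≈ 0.681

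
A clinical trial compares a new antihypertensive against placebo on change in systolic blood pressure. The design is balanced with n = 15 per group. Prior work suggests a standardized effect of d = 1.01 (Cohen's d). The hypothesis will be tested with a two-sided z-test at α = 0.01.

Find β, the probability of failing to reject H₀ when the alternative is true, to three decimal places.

β ≈ 0.425

Noncentrality parameter: δ = d·√(n/2) = 1.01 × √(15/2) = 2.7660
Critical value for a two-sided test at α = 0.01: z_{α/2} = 2.576.
Power = Φ(δ − 2.576) + Φ(−δ − 2.576) = Φ(0.190) + Φ(-5.342) = 0.5754 + 0.0000 = 0.5754.
Type II error: β = 1 − power = 1 − 0.5754 = 0.4246.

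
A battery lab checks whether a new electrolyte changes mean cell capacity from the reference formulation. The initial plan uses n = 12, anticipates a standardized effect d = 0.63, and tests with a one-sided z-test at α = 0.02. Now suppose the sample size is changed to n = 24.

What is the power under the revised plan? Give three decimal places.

Power ≈ 0.849

With n = 24: δ = d·√n = 0.63 × √24 = 3.0864. Critical value z_{0.02} = 2.054.
Revised power = Φ(δ − 2.054) = Φ(1.033) = 0.8491.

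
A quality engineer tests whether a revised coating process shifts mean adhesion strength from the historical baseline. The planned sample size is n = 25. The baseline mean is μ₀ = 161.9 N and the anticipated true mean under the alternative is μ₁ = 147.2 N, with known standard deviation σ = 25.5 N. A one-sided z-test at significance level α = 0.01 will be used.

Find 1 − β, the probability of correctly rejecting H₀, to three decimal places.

Power ≈ 0.711

Standardized effect: d = |μ₁ − μ₀| / σ = |147.2 − 161.9| / 25.5 = 0.5765
Noncentrality parameter: δ = d·√n = 0.5765 × √25 = 2.8824
Critical value for a one-sided test at α = 0.01: z_α = 2.326.
Power = Φ(δ − 2.326) = Φ(0.556) = 0.7109.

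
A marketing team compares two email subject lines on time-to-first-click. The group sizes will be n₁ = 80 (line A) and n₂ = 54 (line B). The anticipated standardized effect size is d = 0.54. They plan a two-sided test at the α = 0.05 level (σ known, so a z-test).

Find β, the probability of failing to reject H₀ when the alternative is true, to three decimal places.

β ≈ 0.134

Noncentrality parameter: δ = d / √(1/n₁ + 1/n₂) = 0.54 / √(1/80 + 1/54) = 3.0661
Two-sided α = 0.05 → critical value z_{0.025} = 1.960.
Power = Φ(δ − 1.960) + Φ(−δ − 1.960) = Φ(1.106) + Φ(-5.026) = 0.8657 + 0.0000 = 0.8657.
Type II error: β = 1 − power = 1 − 0.8657 = 0.1343.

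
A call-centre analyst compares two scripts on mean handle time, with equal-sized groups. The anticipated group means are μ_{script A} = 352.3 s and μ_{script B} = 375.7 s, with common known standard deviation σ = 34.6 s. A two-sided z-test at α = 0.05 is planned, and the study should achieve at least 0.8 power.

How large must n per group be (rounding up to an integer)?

n = 35 per group

Standardized effect: d = |μ_{script A} − μ_{script B}| / σ = |352.3 − 375.7| / 34.6 = 0.6763
Set Φ(δ − 1.960) = 0.8; then δ − 1.960 = Φ⁻¹(0.8) = 0.842, giving δ = 2.802.
(The Φ(−δ − z_{α/2}) term is vanishingly small for δ > 0 and is dropped in the standard sample-size formula.)
δ = d·√(n/2) ⇒ n = 2(δ/d)² = 2 × (2.802 / 0.6763)² = 34.32.
Round up to the next whole unit.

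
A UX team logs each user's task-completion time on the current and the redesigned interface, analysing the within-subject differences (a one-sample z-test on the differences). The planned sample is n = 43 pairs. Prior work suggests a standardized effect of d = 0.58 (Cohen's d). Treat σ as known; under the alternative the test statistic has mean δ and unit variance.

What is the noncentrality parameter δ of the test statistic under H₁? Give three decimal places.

δ ≈ 3.803

δ = d·√n = 0.58 × √43 = 3.8033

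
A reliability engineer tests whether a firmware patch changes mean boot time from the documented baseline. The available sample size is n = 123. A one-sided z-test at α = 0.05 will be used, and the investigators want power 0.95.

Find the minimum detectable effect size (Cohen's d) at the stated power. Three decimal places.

d ≈ 0.297

Need Φ(δ − 1.645) = 0.95, so δ = 1.645 + 1.645 = 3.290.
δ = d·√n ⇒ d = δ/√n = 3.290/√123 = 0.2966.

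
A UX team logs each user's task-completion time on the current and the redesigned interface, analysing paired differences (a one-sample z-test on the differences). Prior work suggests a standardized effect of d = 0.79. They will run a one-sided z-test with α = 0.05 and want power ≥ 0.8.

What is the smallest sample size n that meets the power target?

n = 10

For power 0.8 need Φ(δ − z_{0.05}) = 0.8, so δ = z_{0.05} + z_{0.20} = 1.645 + 0.842 = 2.486.
δ = d·√n ⇒ n = (δ/d)² = (2.486 / 0.79)² = 9.91.
Rounding up, n = 10.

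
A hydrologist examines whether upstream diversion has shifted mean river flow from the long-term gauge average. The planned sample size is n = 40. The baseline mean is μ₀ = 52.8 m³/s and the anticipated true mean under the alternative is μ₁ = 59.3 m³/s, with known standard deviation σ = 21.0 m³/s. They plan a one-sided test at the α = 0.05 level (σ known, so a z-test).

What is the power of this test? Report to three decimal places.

Power ≈ 0.623

Standardized effect: d = |μ₁ − μ₀| / σ = |59.3 − 52.8| / 21.0 = 0.3095
Noncentrality parameter: δ = d·√n = 0.3095 × √40 = 1.9576
Critical value for a one-sided test at α = 0.05: z_α = 1.645.
Power = P(Z > 1.645 − δ) = Φ(0.313) = 0.6228.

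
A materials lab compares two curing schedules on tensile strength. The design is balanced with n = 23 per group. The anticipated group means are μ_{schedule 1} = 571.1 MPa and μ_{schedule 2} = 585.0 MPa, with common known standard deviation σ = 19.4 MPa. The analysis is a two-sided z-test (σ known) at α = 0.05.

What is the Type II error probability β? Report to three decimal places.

Standardized effect: d = |μ_{schedule 1} − μ_{schedule 2}| / σ = |571.1 − 585.0| / 19.4 = 0.7165
Noncentrality parameter: δ = d·√(n/2) = 0.7165 × √(23/2) = 2.4298
Two-sided α = 0.05 → critical value z_{0.025} = 1.960.
Power = Φ(δ − 1.960) + Φ(−δ − 1.960) = Φ(0.470) + Φ(-4.390) = 0.6807 + 0.0000 = 0.6808.
Type II error: β = 1 − power = 1 − 0.6808 = 0.3192.

β ≈ 0.319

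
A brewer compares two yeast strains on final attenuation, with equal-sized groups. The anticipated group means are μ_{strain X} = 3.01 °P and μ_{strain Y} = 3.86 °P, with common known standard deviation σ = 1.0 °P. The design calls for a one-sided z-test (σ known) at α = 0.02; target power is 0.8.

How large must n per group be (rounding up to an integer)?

Standardized effect: d = |μ_{strain X} − μ_{strain Y}| / σ = |3.01 − 3.86| / 1.0 = 0.8500
For power 0.8 need Φ(δ − z_{0.02}) = 0.8, so δ = z_{0.02} + z_{0.20} = 2.054 + 0.842 = 2.895.
δ = d·√(n/2) ⇒ n = 2(δ/d)² = 2 × (2.895 / 0.8500)² = 23.21.
Rounding up, n = 24 per group.

n = 24 per group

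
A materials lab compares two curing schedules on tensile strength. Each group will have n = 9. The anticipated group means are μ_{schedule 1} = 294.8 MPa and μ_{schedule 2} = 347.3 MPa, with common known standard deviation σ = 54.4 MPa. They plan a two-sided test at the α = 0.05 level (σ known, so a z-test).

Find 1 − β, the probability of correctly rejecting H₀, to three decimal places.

Power ≈ 0.535

Standardized effect: d = |μ_{schedule 1} − μ_{schedule 2}| / σ = |294.8 − 347.3| / 54.4 = 0.9651
Noncentrality parameter: δ = d·√(n/2) = 0.9651 × √(9/2) = 2.0472
Critical value for a two-sided test at α = 0.05: z_{α/2} = 1.960.
Power = Φ(δ − 1.960) + Φ(−δ − 1.960) = Φ(0.087) + Φ(-4.007) = 0.5348 + 0.0000 = 0.5348.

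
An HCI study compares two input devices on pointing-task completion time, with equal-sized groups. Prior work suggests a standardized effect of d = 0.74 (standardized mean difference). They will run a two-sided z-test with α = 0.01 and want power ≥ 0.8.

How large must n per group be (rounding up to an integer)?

For power 0.8 need Φ(δ − z_{0.005}) = 0.8, so δ = z_{0.005} + z_{0.20} = 2.576 + 0.842 = 3.417.
(The Φ(−δ − z_{α/2}) term is vanishingly small for δ > 0 and is dropped in the standard sample-size formula.)
δ = d·√(n/2) ⇒ n = 2(δ/d)² = 2 × (3.417 / 0.74)² = 42.66.
Round up to the next whole unit.

n = 43 per group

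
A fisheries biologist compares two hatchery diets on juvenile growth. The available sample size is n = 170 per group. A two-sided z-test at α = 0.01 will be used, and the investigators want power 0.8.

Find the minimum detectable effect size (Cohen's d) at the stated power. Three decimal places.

Required noncentrality: δ = z_{0.005} + z_{0.20} = 2.576 + 0.842 = 3.417.
(Lower-tail contribution to power is negligible for δ > 0.)
δ = d·√(n/2) ⇒ d = δ/√(n/2) = 3.417/√(170/2) = 0.3707.

d ≈ 0.371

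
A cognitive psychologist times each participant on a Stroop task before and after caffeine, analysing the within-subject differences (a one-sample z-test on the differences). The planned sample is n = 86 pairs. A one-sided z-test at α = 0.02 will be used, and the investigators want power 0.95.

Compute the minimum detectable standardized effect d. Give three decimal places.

Need Φ(δ − 2.054) = 0.95, so δ = 2.054 + 1.645 = 3.699.
δ = d·√n ⇒ d = δ/√n = 3.699/√86 = 0.3988.

d ≈ 0.399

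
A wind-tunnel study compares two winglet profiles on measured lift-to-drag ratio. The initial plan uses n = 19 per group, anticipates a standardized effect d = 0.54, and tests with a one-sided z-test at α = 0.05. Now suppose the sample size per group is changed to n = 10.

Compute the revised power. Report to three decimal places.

Power ≈ 0.331

With n = 10 per group: δ = d·√(n/2) = 0.54 × √(10/2) = 1.2075. Critical value z_{0.05} = 1.645.
Revised power = Φ(δ − 1.645) = Φ(-0.437) = 0.3309.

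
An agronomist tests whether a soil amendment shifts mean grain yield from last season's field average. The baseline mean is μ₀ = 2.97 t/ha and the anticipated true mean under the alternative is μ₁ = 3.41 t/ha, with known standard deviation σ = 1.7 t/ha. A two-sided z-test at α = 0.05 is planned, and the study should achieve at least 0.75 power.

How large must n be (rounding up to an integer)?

n = 104

Standardized effect: d = |μ₁ − μ₀| / σ = |3.41 − 2.97| / 1.7 = 0.2588
Set Φ(δ − 1.960) = 0.75; then δ − 1.960 = Φ⁻¹(0.75) = 0.674, giving δ = 2.634.
(Ignoring the negligible lower-tail rejection probability gives the usual closed-form inversion.)
δ = d·√n ⇒ n = (δ/d)² = (2.634 / 0.2588)² = 103.60.
Round up to the next whole unit.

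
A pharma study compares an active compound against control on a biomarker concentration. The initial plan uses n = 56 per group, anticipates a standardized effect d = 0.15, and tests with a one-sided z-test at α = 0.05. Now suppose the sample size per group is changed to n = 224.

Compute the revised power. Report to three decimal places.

With n = 224 per group: δ = d·√(n/2) = 0.15 × √(224/2) = 1.5875. Critical value z_{0.05} = 1.645.
Revised power = Φ(δ − 1.645) = Φ(-0.057) = 0.4771.

Power ≈ 0.477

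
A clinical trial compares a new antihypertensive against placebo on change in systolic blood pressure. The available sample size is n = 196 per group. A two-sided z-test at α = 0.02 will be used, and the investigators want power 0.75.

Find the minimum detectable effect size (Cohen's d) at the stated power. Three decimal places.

Need Φ(δ − 2.326) = 0.75, so δ = 2.326 + 0.674 = 3.001.
(The second rejection-region term Φ(−δ − z_{α/2}) is negligible and dropped.)
δ = d·√(n/2) ⇒ d = δ/√(n/2) = 3.001/√(196/2) = 0.3031.

d ≈ 0.303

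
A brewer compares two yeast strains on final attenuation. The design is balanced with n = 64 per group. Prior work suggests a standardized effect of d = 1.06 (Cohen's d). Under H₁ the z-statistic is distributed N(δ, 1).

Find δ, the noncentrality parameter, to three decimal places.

δ = d·√(n/2) = 1.06 × √(64/2) = 5.9963

δ ≈ 5.996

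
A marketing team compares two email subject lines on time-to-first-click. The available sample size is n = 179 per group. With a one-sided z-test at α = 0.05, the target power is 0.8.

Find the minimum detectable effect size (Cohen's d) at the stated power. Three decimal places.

Need Φ(δ − 1.645) = 0.8, so δ = 1.645 + 0.842 = 2.486.
δ = d·√(n/2) ⇒ d = δ/√(n/2) = 2.486/√(179/2) = 0.2628.

d ≈ 0.263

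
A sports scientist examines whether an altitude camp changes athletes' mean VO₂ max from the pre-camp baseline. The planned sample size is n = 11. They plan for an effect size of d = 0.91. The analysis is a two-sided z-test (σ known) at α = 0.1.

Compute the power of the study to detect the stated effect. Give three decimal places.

Noncentrality parameter: δ = d·√n = 0.91 × √11 = 3.0181
Critical value for a two-sided test at α = 0.1: z_{α/2} = 1.645.
Power = Φ(δ − 1.645) + Φ(−δ − 1.645) = Φ(1.373) + Φ(-4.663) = 0.9152 + 0.0000 = 0.9152.

Power ≈ 0.915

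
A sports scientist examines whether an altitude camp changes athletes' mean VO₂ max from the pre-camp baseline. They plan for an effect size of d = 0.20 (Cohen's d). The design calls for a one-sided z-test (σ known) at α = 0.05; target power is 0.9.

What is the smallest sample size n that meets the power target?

n = 215

Set Φ(δ − 1.645) = 0.9; then δ − 1.645 = Φ⁻¹(0.9) = 1.282, giving δ = 2.926.
δ = d·√n ⇒ n = (δ/d)² = (2.926 / 0.20)² = 214.10.
Rounding up, n = 215.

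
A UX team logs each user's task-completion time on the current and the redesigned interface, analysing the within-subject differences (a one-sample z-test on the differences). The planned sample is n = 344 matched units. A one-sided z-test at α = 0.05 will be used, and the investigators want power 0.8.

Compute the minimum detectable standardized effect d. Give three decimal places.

Required noncentrality: δ = z_{0.05} + z_{0.20} = 1.645 + 0.842 = 2.486.
δ = d·√n ⇒ d = δ/√n = 2.486/√344 = 0.1341.

d ≈ 0.134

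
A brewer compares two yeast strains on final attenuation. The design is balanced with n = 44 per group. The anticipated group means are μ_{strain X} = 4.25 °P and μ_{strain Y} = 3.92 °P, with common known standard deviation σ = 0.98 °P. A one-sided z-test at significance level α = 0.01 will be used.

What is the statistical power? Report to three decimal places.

Power ≈ 0.228

Standardized effect: d = |μ_{strain X} − μ_{strain Y}| / σ = |4.25 − 3.92| / 0.98 = 0.3367
Noncentrality parameter: δ = d·√(n/2) = 0.3367 × √(44/2) = 1.5794
Critical value for a one-sided test at α = 0.01: z_α = 2.326.
Power = P(Z > 2.326 − δ) = Φ(-0.747) = 0.2276.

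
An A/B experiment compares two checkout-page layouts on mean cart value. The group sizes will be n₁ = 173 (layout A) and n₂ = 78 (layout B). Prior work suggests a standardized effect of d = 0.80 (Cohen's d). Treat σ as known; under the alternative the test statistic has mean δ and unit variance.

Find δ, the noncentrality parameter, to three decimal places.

δ ≈ 5.866

δ = d / √(1/n₁ + 1/n₂) = 0.80 / √(1/173 + 1/78) = 5.8657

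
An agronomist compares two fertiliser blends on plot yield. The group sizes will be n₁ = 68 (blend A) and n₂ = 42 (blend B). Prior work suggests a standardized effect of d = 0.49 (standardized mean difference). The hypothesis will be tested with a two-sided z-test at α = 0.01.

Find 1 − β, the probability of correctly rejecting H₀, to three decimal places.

Power ≈ 0.468

Noncentrality parameter: δ = d / √(1/n₁ + 1/n₂) = 0.49 / √(1/68 + 1/42) = 2.4968
Two-sided α = 0.01 → critical value z_{0.005} = 2.576.
Power = Φ(δ − 2.576) + Φ(−δ − 2.576) = Φ(-0.079) + Φ(-5.073) = 0.4685 + 0.0000 = 0.4685.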